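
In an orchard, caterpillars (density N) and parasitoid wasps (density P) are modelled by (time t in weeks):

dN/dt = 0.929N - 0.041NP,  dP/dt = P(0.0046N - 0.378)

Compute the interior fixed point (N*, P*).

N* ≈ 82.2, P* ≈ 22.7

Set dP/dt = 0 with P > 0: 0.0046N - 0.378 = 0, so N* = 0.378/0.0046 = 82.2.
Set dN/dt = 0 with N > 0: 0.929 - 0.041P = 0, so P* = 0.929/0.041 = 22.7.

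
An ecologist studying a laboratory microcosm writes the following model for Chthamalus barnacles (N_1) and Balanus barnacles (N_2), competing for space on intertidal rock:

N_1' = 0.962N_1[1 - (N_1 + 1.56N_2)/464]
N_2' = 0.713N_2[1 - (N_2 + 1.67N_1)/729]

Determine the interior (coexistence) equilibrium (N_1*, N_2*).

N_1* ≈ 419, N_2* ≈ 28.6

Setting both brackets to zero gives the nullclines N_1 + 1.56N_2 = 464 and 1.67N_1 + N_2 = 729.
Substituting N_2 = 729 - 1.67N_1 into the first: N_1(1 - 1.56·1.67) = 464 - 1.56·729.
So N_1* = -673/-1.61 = 419, and then N_2* = 729 - 1.67·419 = 28.6.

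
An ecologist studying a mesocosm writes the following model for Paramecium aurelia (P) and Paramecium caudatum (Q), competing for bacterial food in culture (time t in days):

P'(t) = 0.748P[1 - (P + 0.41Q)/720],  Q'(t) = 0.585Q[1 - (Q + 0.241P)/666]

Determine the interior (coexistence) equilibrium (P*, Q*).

Setting both brackets to zero gives the nullclines P + 0.41Q = 720 and 0.241P + Q = 666.
Substituting Q = 666 - 0.241P into the first: P(1 - 0.41·0.241) = 720 - 0.41·666.
So P* = 447/0.901 = 496, and then Q* = 666 - 0.241·496 = 546.

P* ≈ 496, Q* ≈ 546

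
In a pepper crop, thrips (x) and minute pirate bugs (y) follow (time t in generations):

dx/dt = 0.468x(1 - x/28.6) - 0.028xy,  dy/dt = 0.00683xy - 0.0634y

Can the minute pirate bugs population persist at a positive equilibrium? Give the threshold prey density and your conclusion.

The predator equation gives dy/dt > 0 only when x > 0.0634/0.00683 = 9.28.
Without the predator, x → K = 28.6. Since 28.6 > 9.28, the predator can invade and persist.

Threshold x = 9.28; K > 9.28, so yes, the predator persists.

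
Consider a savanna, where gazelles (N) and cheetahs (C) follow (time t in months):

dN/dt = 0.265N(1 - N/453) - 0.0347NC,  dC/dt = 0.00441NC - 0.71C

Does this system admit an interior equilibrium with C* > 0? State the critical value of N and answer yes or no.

The predator equation gives dC/dt > 0 only when N > 0.71/0.00441 = 161.
Without the predator, N → K = 453. Since 453 > 161, the predator can invade and persist.

Threshold N = 161; K > 161, so yes, the predator persists.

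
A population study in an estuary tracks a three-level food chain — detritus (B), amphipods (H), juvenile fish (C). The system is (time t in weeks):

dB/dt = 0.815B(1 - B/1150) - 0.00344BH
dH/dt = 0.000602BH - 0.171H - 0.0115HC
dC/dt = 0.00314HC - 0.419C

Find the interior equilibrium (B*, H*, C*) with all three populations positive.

B* ≈ 502, H* ≈ 133, C* ≈ 11.4

From dC/dt = 0: 0.00314H* = 0.419, so H* = 133.
From dB/dt = 0: 0.815(1 - B*/1150) = 0.00344·133, giving B* = 1150·(1 - 0.563) = 502.
From dH/dt = 0: 0.000602·502 - 0.171 = 0.0115C*, so C* = 0.131/0.0115 = 11.4.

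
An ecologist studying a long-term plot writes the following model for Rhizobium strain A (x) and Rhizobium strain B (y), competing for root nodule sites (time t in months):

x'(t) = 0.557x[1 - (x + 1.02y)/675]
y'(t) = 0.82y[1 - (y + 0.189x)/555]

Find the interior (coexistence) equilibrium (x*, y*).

x* ≈ 135, y* ≈ 530

Setting both brackets to zero gives the nullclines x + 1.02y = 675 and 0.189x + y = 555.
Substituting y = 555 - 0.189x into the first: x(1 - 1.02·0.189) = 675 - 1.02·555.
So x* = 109/0.807 = 135, and then y* = 555 - 0.189·135 = 530.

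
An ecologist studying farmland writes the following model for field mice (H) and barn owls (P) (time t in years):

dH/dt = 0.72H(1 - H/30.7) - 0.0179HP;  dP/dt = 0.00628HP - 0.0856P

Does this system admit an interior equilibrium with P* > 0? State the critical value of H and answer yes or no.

The predator equation gives dP/dt > 0 only when H > 0.0856/0.00628 = 13.6.
Without the predator, H → K = 30.7. Since 30.7 > 13.6, the predator can invade and persist.

Threshold H = 13.6; K > 13.6, so yes, the predator persists.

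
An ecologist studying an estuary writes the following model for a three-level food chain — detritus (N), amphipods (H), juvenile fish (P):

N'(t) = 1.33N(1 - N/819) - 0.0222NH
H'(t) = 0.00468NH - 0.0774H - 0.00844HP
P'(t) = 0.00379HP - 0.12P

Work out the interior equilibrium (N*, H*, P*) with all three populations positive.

From dP/dt = 0: 0.00379H* = 0.12, so H* = 31.7.
From dN/dt = 0: 1.33(1 - N*/819) = 0.0222·31.7, giving N* = 819·(1 - 0.528) = 386.
From dH/dt = 0: 0.00468·386 - 0.0774 = 0.00844P*, so P* = 1.73/0.00844 = 205.

N* ≈ 386, H* ≈ 31.7, P* ≈ 205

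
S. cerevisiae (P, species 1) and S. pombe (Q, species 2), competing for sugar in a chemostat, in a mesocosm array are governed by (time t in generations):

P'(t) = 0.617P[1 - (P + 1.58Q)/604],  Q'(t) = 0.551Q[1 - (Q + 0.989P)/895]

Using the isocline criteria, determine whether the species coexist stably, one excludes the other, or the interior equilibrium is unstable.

Compare the nullcline intercepts: K1/α12 = 604/1.58 = 382 < K2 = 895; K2/α21 = 895/0.989 = 905 > K1 = 604.
Since the inequalities point opposite ways, species 2 can invade but species 1 cannot.

species 2 excludes species 1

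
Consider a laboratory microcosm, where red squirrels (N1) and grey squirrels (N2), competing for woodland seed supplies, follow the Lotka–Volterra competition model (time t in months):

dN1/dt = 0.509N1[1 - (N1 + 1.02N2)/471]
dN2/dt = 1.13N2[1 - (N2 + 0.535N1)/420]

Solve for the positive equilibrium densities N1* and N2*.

N1* ≈ 93.8, N2* ≈ 370

Setting both brackets to zero gives the nullclines N1 + 1.02N2 = 471 and 0.535N1 + N2 = 420.
Substituting N2 = 420 - 0.535N1 into the first: N1(1 - 1.02·0.535) = 471 - 1.02·420.
So N1* = 42.6/0.454 = 93.8, and then N2* = 420 - 0.535·93.8 = 370.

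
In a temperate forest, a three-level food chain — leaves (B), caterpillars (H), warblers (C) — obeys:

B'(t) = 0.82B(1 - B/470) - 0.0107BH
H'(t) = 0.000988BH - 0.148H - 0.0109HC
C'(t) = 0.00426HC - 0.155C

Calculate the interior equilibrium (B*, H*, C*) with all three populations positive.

From dC/dt = 0: 0.00426H* = 0.155, so H* = 36.4.
From dB/dt = 0: 0.82(1 - B*/470) = 0.0107·36.4, giving B* = 470·(1 - 0.475) = 247.
From dH/dt = 0: 0.000988·247 - 0.148 = 0.0109C*, so C* = 0.0959/0.0109 = 8.8.

B* ≈ 247, H* ≈ 36.4, C* ≈ 8.8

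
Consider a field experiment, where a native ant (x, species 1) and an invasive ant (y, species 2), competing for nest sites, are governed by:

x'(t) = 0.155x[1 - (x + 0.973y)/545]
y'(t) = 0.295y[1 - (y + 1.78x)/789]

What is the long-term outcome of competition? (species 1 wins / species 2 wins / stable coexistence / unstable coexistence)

unstable coexistence (outcome depends on initial conditions)

Compare the nullcline intercepts: K1/α12 = 545/0.973 = 560 < K2 = 789; K2/α21 = 789/1.78 = 443 < K1 = 545.
Since both are reversed, neither can invade when rare; the interior point is a saddle.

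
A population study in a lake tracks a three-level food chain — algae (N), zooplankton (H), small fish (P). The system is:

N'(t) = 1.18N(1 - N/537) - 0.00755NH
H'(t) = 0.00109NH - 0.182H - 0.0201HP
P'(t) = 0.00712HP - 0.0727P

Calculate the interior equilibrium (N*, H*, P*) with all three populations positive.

N* ≈ 502, H* ≈ 10.2, P* ≈ 18.2

From dP/dt = 0: 0.00712H* = 0.0727, so H* = 10.2.
From dN/dt = 0: 1.18(1 - N*/537) = 0.00755·10.2, giving N* = 537·(1 - 0.0653) = 502.
From dH/dt = 0: 0.00109·502 - 0.182 = 0.0201P*, so P* = 0.365/0.0201 = 18.2.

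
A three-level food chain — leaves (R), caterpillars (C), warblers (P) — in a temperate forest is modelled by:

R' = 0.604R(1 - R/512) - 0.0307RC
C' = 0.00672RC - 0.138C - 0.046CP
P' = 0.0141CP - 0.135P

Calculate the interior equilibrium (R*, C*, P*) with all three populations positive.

R* ≈ 263, C* ≈ 9.57, P* ≈ 35.4

From dP/dt = 0: 0.0141C* = 0.135, so C* = 9.57.
From dR/dt = 0: 0.604(1 - R*/512) = 0.0307·9.57, giving R* = 512·(1 - 0.487) = 263.
From dC/dt = 0: 0.00672·263 - 0.138 = 0.046P*, so P* = 1.63/0.046 = 35.4.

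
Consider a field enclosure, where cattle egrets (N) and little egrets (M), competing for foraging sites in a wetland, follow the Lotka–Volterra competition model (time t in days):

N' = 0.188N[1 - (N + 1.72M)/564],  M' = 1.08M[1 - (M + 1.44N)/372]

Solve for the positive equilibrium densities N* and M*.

Setting both brackets to zero gives the nullclines N + 1.72M = 564 and 1.44N + M = 372.
Substituting M = 372 - 1.44N into the first: N(1 - 1.72·1.44) = 564 - 1.72·372.
So N* = -75.8/-1.48 = 51.4, and then M* = 372 - 1.44·51.4 = 298.

N* ≈ 51.4, M* ≈ 298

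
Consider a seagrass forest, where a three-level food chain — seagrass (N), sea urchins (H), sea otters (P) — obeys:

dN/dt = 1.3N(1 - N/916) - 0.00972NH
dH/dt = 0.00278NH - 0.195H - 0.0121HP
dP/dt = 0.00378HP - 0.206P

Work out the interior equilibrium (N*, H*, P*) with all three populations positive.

N* ≈ 543, H* ≈ 54.5, P* ≈ 109

From dP/dt = 0: 0.00378H* = 0.206, so H* = 54.5.
From dN/dt = 0: 1.3(1 - N*/916) = 0.00972·54.5, giving N* = 916·(1 - 0.407) = 543.
From dH/dt = 0: 0.00278·543 - 0.195 = 0.0121P*, so P* = 1.31/0.0121 = 109.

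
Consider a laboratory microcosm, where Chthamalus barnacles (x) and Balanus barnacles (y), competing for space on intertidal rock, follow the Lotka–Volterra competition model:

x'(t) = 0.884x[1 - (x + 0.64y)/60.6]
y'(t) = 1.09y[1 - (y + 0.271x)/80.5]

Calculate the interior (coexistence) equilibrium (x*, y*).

Setting both brackets to zero gives the nullclines x + 0.64y = 60.6 and 0.271x + y = 80.5.
Substituting y = 80.5 - 0.271x into the first: x(1 - 0.64·0.271) = 60.6 - 0.64·80.5.
So x* = 9.08/0.827 = 11, and then y* = 80.5 - 0.271·11 = 77.5.

x* ≈ 11, y* ≈ 77.5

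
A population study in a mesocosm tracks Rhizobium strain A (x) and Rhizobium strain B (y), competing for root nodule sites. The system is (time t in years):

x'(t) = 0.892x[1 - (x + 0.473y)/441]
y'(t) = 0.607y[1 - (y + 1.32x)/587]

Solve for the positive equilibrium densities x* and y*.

x* ≈ 435, y* ≈ 13

Setting both brackets to zero gives the nullclines x + 0.473y = 441 and 1.32x + y = 587.
Substituting y = 587 - 1.32x into the first: x(1 - 0.473·1.32) = 441 - 0.473·587.
So x* = 163/0.376 = 435, and then y* = 587 - 1.32·435 = 13.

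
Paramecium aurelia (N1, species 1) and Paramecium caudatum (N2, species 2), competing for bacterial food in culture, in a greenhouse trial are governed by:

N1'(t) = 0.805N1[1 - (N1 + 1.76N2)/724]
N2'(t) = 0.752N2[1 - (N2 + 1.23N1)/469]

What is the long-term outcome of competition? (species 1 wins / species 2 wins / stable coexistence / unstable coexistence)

unstable coexistence (outcome depends on initial conditions)

Compare the nullcline intercepts: K1/α12 = 724/1.76 = 411 < K2 = 469; K2/α21 = 469/1.23 = 381 < K1 = 724.
Since both are reversed, neither can invade when rare; the interior point is a saddle.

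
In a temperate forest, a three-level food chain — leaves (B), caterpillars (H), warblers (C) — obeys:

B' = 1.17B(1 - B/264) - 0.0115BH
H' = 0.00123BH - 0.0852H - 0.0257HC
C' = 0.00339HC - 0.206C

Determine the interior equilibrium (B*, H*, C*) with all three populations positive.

B* ≈ 106, H* ≈ 60.8, C* ≈ 1.77

From dC/dt = 0: 0.00339H* = 0.206, so H* = 60.8.
From dB/dt = 0: 1.17(1 - B*/264) = 0.0115·60.8, giving B* = 264·(1 - 0.597) = 106.
From dH/dt = 0: 0.00123·106 - 0.0852 = 0.0257C*, so C* = 0.0456/0.0257 = 1.77.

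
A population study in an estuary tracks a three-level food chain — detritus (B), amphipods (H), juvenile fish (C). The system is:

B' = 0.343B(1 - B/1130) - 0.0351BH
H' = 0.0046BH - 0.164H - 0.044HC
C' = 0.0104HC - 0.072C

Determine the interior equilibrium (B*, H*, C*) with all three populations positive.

From dC/dt = 0: 0.0104H* = 0.072, so H* = 6.92.
From dB/dt = 0: 0.343(1 - B*/1130) = 0.0351·6.92, giving B* = 1130·(1 - 0.708) = 329.
From dH/dt = 0: 0.0046·329 - 0.164 = 0.044C*, so C* = 1.35/0.044 = 30.7.

B* ≈ 329, H* ≈ 6.92, C* ≈ 30.7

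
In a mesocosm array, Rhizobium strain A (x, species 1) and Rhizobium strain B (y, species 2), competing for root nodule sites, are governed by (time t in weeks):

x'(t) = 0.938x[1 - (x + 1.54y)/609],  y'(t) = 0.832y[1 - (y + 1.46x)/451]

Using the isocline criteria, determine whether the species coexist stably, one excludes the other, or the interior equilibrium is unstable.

unstable coexistence (outcome depends on initial conditions)

Compare the nullcline intercepts: K1/α12 = 609/1.54 = 395 < K2 = 451; K2/α21 = 451/1.46 = 309 < K1 = 609.
Since both are reversed, neither can invade when rare; the interior point is a saddle.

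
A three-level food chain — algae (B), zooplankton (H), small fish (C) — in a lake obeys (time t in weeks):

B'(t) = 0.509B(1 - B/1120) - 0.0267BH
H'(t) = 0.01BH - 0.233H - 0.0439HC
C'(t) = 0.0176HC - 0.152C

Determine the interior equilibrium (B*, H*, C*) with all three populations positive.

B* ≈ 613, H* ≈ 8.64, C* ≈ 134

From dC/dt = 0: 0.0176H* = 0.152, so H* = 8.64.
From dB/dt = 0: 0.509(1 - B*/1120) = 0.0267·8.64, giving B* = 1120·(1 - 0.453) = 613.
From dH/dt = 0: 0.01·613 - 0.233 = 0.0439C*, so C* = 5.89/0.0439 = 134.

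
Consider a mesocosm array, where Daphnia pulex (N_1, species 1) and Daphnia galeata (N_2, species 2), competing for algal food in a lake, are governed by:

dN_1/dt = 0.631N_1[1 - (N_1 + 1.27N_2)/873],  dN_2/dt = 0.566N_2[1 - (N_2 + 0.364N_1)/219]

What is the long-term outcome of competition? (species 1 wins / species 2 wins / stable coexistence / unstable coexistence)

Compare the nullcline intercepts: K1/α12 = 873/1.27 = 687 > K2 = 219; K2/α21 = 219/0.364 = 602 < K1 = 873.
Since the inequalities point opposite ways, species 1 can invade but species 2 cannot.

species 1 excludes species 2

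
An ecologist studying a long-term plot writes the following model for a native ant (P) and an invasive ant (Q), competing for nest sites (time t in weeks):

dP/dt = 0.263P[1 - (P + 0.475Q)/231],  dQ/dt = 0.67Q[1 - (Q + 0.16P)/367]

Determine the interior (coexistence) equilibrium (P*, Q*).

Setting both brackets to zero gives the nullclines P + 0.475Q = 231 and 0.16P + Q = 367.
Substituting Q = 367 - 0.16P into the first: P(1 - 0.475·0.16) = 231 - 0.475·367.
So P* = 56.7/0.924 = 61.3, and then Q* = 367 - 0.16·61.3 = 357.

P* ≈ 61.3, Q* ≈ 357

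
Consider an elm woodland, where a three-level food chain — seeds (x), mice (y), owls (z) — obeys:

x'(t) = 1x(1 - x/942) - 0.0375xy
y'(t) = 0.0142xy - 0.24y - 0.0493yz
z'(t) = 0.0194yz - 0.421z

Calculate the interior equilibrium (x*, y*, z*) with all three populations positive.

x* ≈ 175, y* ≈ 21.7, z* ≈ 45.7

From dz/dt = 0: 0.0194y* = 0.421, so y* = 21.7.
From dx/dt = 0: 1(1 - x*/942) = 0.0375·21.7, giving x* = 942·(1 - 0.814) = 175.
From dy/dt = 0: 0.0142·175 - 0.24 = 0.0493z*, so z* = 2.25/0.0493 = 45.7.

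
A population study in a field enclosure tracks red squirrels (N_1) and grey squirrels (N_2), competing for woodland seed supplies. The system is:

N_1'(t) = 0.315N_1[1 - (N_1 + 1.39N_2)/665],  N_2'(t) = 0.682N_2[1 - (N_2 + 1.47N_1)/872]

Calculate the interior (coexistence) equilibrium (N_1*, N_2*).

Setting both brackets to zero gives the nullclines N_1 + 1.39N_2 = 665 and 1.47N_1 + N_2 = 872.
Substituting N_2 = 872 - 1.47N_1 into the first: N_1(1 - 1.39·1.47) = 665 - 1.39·872.
So N_1* = -547/-1.04 = 524, and then N_2* = 872 - 1.47·524 = 101.

N_1* ≈ 524, N_2* ≈ 101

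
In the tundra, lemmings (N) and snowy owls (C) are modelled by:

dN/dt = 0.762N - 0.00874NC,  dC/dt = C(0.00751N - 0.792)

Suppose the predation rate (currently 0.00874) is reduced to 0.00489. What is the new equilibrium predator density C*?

At the interior fixed point, setting dN/dt = 0 with N > 0 fixes C* = (prey growth rate)/(NC coefficient) — independent of the other coefficients.
With the change, C* = 0.762/0.00489 = 156; it rises from 87.2.

C* ≈ 156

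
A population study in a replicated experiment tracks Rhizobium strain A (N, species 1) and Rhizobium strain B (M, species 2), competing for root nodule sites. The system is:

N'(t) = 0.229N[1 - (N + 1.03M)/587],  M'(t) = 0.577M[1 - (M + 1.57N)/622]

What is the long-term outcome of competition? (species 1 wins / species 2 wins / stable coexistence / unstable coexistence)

Compare the nullcline intercepts: K1/α12 = 587/1.03 = 570 < K2 = 622; K2/α21 = 622/1.57 = 396 < K1 = 587.
Since both are reversed, neither can invade when rare; the interior point is a saddle.

unstable coexistence (outcome depends on initial conditions)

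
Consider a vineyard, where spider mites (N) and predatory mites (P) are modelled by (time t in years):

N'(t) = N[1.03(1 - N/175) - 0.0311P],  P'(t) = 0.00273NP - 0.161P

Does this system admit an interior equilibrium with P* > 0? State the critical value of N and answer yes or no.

Threshold N = 59; K > 59, so yes, the predator persists.

The predator equation gives dP/dt > 0 only when N > 0.161/0.00273 = 59.
Without the predator, N → K = 175. Since 175 > 59, the predator can invade and persist.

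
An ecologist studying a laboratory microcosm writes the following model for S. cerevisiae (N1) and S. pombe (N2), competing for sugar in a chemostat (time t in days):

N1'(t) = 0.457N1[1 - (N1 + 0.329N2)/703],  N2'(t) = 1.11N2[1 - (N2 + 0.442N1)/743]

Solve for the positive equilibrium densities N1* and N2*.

Setting both brackets to zero gives the nullclines N1 + 0.329N2 = 703 and 0.442N1 + N2 = 743.
Substituting N2 = 743 - 0.442N1 into the first: N1(1 - 0.329·0.442) = 703 - 0.329·743.
So N1* = 459/0.855 = 537, and then N2* = 743 - 0.442·537 = 506.

N1* ≈ 537, N2* ≈ 506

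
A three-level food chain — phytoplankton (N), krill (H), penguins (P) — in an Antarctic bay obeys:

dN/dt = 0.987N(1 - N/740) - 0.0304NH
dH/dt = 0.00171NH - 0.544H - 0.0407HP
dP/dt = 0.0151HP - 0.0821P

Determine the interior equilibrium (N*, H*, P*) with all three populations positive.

N* ≈ 616, H* ≈ 5.44, P* ≈ 12.5

From dP/dt = 0: 0.0151H* = 0.0821, so H* = 5.44.
From dN/dt = 0: 0.987(1 - N*/740) = 0.0304·5.44, giving N* = 740·(1 - 0.167) = 616.
From dH/dt = 0: 0.00171·616 - 0.544 = 0.0407P*, so P* = 0.509/0.0407 = 12.5.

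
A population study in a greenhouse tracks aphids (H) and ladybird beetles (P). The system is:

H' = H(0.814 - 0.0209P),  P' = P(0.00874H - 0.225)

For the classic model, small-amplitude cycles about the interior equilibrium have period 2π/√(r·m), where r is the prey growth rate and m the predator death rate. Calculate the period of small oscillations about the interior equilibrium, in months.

T ≈ 14.7 months

Here r = 0.814 and m = 0.225, so r·m = 0.183.
ω = √0.183 = 0.428 per month, hence T = 2π/ω ≈ 14.7 months.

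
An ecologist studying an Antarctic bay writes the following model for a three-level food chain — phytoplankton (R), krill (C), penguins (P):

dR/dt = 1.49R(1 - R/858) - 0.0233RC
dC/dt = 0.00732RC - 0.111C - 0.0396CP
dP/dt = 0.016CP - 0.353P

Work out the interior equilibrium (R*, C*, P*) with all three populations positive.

From dP/dt = 0: 0.016C* = 0.353, so C* = 22.1.
From dR/dt = 0: 1.49(1 - R*/858) = 0.0233·22.1, giving R* = 858·(1 - 0.345) = 562.
From dC/dt = 0: 0.00732·562 - 0.111 = 0.0396P*, so P* = 4/0.0396 = 101.

R* ≈ 562, C* ≈ 22.1, P* ≈ 101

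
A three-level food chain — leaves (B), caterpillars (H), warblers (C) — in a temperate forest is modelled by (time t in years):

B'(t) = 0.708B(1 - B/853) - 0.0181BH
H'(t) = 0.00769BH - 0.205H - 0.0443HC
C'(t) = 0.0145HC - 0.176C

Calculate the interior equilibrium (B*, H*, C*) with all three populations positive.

B* ≈ 588, H* ≈ 12.1, C* ≈ 97.5

From dC/dt = 0: 0.0145H* = 0.176, so H* = 12.1.
From dB/dt = 0: 0.708(1 - B*/853) = 0.0181·12.1, giving B* = 853·(1 - 0.31) = 588.
From dH/dt = 0: 0.00769·588 - 0.205 = 0.0443C*, so C* = 4.32/0.0443 = 97.5.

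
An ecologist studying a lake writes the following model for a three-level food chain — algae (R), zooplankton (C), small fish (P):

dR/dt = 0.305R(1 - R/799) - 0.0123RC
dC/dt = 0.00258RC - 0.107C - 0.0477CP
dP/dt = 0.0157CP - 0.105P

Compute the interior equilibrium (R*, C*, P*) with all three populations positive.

From dP/dt = 0: 0.0157C* = 0.105, so C* = 6.69.
From dR/dt = 0: 0.305(1 - R*/799) = 0.0123·6.69, giving R* = 799·(1 - 0.27) = 584.
From dC/dt = 0: 0.00258·584 - 0.107 = 0.0477P*, so P* = 1.4/0.0477 = 29.3.

R* ≈ 584, C* ≈ 6.69, P* ≈ 29.3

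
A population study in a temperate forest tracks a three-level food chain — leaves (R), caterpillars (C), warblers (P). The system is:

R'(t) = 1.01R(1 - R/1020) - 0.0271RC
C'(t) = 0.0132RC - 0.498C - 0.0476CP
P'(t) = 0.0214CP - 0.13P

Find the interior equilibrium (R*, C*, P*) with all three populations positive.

From dP/dt = 0: 0.0214C* = 0.13, so C* = 6.07.
From dR/dt = 0: 1.01(1 - R*/1020) = 0.0271·6.07, giving R* = 1020·(1 - 0.163) = 854.
From dC/dt = 0: 0.0132·854 - 0.498 = 0.0476P*, so P* = 10.8/0.0476 = 226.

R* ≈ 854, C* ≈ 6.07, P* ≈ 226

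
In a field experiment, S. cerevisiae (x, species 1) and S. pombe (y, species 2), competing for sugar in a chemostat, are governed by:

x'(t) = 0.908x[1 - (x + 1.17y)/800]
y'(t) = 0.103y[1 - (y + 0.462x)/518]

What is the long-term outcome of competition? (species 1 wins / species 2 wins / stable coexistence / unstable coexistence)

stable coexistence

Compare the nullcline intercepts: K1/α12 = 800/1.17 = 684 > K2 = 518; K2/α21 = 518/0.462 = 1120 > K1 = 800.
Since both inequalities hold, each species can invade when rare, so the interior equilibrium is stable.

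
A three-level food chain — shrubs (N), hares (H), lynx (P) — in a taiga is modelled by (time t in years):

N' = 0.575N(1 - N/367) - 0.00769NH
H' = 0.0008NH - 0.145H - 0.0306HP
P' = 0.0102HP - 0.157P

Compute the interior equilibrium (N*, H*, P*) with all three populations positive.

From dP/dt = 0: 0.0102H* = 0.157, so H* = 15.4.
From dN/dt = 0: 0.575(1 - N*/367) = 0.00769·15.4, giving N* = 367·(1 - 0.206) = 291.
From dH/dt = 0: 0.0008·291 - 0.145 = 0.0306P*, so P* = 0.0882/0.0306 = 2.88.

N* ≈ 291, H* ≈ 15.4, P* ≈ 2.88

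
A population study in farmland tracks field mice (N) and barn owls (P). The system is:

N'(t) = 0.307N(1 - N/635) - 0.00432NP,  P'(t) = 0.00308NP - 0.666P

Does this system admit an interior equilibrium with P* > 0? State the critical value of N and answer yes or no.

Threshold N = 216; K > 216, so yes, the predator persists.

The predator equation gives dP/dt > 0 only when N > 0.666/0.00308 = 216.
Without the predator, N → K = 635. Since 635 > 216, the predator can invade and persist.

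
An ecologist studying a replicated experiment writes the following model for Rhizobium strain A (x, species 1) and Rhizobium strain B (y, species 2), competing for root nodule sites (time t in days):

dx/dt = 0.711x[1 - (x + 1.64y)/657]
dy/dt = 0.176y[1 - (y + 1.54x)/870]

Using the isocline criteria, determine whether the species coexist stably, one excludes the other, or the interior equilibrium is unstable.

Compare the nullcline intercepts: K1/α12 = 657/1.64 = 401 < K2 = 870; K2/α21 = 870/1.54 = 565 < K1 = 657.
Since both are reversed, neither can invade when rare; the interior point is a saddle.

unstable coexistence (outcome depends on initial conditions)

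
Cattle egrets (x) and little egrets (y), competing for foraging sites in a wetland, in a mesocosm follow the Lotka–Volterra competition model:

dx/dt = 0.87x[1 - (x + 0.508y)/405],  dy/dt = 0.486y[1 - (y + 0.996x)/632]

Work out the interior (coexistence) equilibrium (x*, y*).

Setting both brackets to zero gives the nullclines x + 0.508y = 405 and 0.996x + y = 632.
Substituting y = 632 - 0.996x into the first: x(1 - 0.508·0.996) = 405 - 0.508·632.
So x* = 83.9/0.494 = 170, and then y* = 632 - 0.996·170 = 463.

x* ≈ 170, y* ≈ 463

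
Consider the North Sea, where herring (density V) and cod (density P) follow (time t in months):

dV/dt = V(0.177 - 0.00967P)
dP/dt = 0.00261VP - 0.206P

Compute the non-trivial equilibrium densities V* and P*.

Set dP/dt = 0 with P > 0: 0.00261V - 0.206 = 0, so V* = 0.206/0.00261 = 78.9.
Set dV/dt = 0 with V > 0: 0.177 - 0.00967P = 0, so P* = 0.177/0.00967 = 18.3.

V* ≈ 78.9, P* ≈ 18.3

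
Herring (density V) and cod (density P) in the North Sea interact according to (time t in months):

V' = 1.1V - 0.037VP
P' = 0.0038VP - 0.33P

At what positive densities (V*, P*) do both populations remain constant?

V* ≈ 86.8, P* ≈ 29.7

Set dP/dt = 0 with P > 0: 0.0038V - 0.33 = 0, so V* = 0.33/0.0038 = 86.8.
Set dV/dt = 0 with V > 0: 1.1 - 0.037P = 0, so P* = 1.1/0.037 = 29.7.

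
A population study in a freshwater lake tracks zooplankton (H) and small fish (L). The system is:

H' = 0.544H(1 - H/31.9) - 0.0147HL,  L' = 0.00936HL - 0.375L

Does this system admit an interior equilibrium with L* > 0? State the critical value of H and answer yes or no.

Threshold H = 40.1; K < 40.1, so no, the predator goes extinct.

The predator equation gives dL/dt > 0 only when H > 0.375/0.00936 = 40.1.
Without the predator, H → K = 31.9. Since 31.9 < 40.1, the predator cannot invade.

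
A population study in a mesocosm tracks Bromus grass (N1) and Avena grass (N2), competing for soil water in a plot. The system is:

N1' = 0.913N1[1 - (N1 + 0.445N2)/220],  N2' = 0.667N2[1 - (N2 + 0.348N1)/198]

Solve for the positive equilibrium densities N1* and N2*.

N1* ≈ 156, N2* ≈ 144

Setting both brackets to zero gives the nullclines N1 + 0.445N2 = 220 and 0.348N1 + N2 = 198.
Substituting N2 = 198 - 0.348N1 into the first: N1(1 - 0.445·0.348) = 220 - 0.445·198.
So N1* = 132/0.845 = 156, and then N2* = 198 - 0.348·156 = 144.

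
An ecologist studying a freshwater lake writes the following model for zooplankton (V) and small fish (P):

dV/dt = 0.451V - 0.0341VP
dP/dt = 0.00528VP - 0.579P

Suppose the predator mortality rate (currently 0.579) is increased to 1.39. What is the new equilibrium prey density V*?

At the interior fixed point, setting dP/dt = 0 with P > 0 fixes V* = (predator death rate)/(VP coefficient) — independent of the other coefficients.
With the change, V* = 1.39/0.00528 = 263; it rises from 110.

V* ≈ 263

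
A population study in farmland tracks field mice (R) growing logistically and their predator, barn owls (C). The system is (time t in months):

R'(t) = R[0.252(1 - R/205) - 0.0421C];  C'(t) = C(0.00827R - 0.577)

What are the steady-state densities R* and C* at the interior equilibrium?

From dC/dt = 0 with C > 0: 0.00827R* = 0.577, so R* = 69.8.
Substitute into dR/dt = 0: 0.252(1 - 69.8/205) = 0.0421C*.
The bracket is 0.66, giving C* = 0.166/0.0421 = 3.95.

R* ≈ 69.8, C* ≈ 3.95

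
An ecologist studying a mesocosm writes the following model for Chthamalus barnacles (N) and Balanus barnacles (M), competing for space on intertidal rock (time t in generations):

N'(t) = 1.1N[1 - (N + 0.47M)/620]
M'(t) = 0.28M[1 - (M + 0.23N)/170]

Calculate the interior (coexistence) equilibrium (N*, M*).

Setting both brackets to zero gives the nullclines N + 0.47M = 620 and 0.23N + M = 170.
Substituting M = 170 - 0.23N into the first: N(1 - 0.47·0.23) = 620 - 0.47·170.
So N* = 540/0.892 = 606, and then M* = 170 - 0.23·606 = 30.7.

N* ≈ 606, M* ≈ 30.7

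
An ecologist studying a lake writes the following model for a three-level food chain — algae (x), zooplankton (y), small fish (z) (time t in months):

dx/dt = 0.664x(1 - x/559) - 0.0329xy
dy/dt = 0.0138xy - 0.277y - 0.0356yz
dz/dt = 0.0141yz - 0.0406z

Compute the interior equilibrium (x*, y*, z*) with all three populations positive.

x* ≈ 479, y* ≈ 2.88, z* ≈ 178

From dz/dt = 0: 0.0141y* = 0.0406, so y* = 2.88.
From dx/dt = 0: 0.664(1 - x*/559) = 0.0329·2.88, giving x* = 559·(1 - 0.143) = 479.
From dy/dt = 0: 0.0138·479 - 0.277 = 0.0356z*, so z* = 6.34/0.0356 = 178.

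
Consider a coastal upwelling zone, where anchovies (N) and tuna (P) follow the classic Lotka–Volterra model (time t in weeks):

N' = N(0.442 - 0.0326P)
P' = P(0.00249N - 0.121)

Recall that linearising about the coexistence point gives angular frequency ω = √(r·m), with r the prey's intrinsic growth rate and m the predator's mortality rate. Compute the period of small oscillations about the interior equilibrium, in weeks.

Here r = 0.442 and m = 0.121, so r·m = 0.0535.
ω = √0.0535 = 0.231 per week, hence T = 2π/ω ≈ 27.2 weeks.

T ≈ 27.2 weeks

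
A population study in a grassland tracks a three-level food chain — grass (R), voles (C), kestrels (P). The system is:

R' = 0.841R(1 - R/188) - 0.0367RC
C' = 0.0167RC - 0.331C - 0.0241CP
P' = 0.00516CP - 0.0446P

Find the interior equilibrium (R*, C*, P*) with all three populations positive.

R* ≈ 117, C* ≈ 8.64, P* ≈ 67.4

From dP/dt = 0: 0.00516C* = 0.0446, so C* = 8.64.
From dR/dt = 0: 0.841(1 - R*/188) = 0.0367·8.64, giving R* = 188·(1 - 0.377) = 117.
From dC/dt = 0: 0.0167·117 - 0.331 = 0.0241P*, so P* = 1.62/0.0241 = 67.4.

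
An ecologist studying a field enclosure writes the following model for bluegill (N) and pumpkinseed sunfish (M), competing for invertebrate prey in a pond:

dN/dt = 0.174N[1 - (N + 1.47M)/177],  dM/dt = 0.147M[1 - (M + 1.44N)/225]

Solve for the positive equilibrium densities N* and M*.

N* ≈ 138, M* ≈ 26.8

Setting both brackets to zero gives the nullclines N + 1.47M = 177 and 1.44N + M = 225.
Substituting M = 225 - 1.44N into the first: N(1 - 1.47·1.44) = 177 - 1.47·225.
So N* = -154/-1.12 = 138, and then M* = 225 - 1.44·138 = 26.8.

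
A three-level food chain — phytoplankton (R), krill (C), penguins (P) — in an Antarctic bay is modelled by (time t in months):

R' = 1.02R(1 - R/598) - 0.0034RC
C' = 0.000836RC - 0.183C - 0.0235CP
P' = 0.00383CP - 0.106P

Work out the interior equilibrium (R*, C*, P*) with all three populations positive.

From dP/dt = 0: 0.00383C* = 0.106, so C* = 27.7.
From dR/dt = 0: 1.02(1 - R*/598) = 0.0034·27.7, giving R* = 598·(1 - 0.0923) = 543.
From dC/dt = 0: 0.000836·543 - 0.183 = 0.0235P*, so P* = 0.271/0.0235 = 11.5.

R* ≈ 543, C* ≈ 27.7, P* ≈ 11.5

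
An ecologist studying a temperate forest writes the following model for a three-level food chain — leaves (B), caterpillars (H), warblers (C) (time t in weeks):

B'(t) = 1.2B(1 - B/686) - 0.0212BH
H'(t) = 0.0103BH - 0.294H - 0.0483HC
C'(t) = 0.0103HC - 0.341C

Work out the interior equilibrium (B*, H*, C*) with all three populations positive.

From dC/dt = 0: 0.0103H* = 0.341, so H* = 33.1.
From dB/dt = 0: 1.2(1 - B*/686) = 0.0212·33.1, giving B* = 686·(1 - 0.585) = 285.
From dH/dt = 0: 0.0103·285 - 0.294 = 0.0483C*, so C* = 2.64/0.0483 = 54.6.

B* ≈ 285, H* ≈ 33.1, C* ≈ 54.6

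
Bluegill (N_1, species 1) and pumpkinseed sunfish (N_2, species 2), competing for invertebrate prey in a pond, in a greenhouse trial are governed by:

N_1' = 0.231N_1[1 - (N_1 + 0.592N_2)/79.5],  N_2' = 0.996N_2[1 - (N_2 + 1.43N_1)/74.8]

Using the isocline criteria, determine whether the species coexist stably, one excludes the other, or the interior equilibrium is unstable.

Compare the nullcline intercepts: K1/α12 = 79.5/0.592 = 134 > K2 = 74.8; K2/α21 = 74.8/1.43 = 52.3 < K1 = 79.5.
Since the inequalities point opposite ways, species 1 can invade but species 2 cannot.

species 1 excludes species 2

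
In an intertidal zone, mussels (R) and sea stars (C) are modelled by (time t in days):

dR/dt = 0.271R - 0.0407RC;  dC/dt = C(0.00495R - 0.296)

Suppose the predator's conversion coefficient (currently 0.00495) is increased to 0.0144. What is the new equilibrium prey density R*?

R* ≈ 20.6

At the interior fixed point, setting dC/dt = 0 with C > 0 fixes R* = (predator death rate)/(RC coefficient) — independent of the other coefficients.
With the change, R* = 0.296/0.0144 = 20.6; it falls from 59.8.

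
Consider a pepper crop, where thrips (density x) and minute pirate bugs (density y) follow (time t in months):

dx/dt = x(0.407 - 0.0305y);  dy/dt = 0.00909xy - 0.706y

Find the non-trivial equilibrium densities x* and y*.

Set dy/dt = 0 with y > 0: 0.00909x - 0.706 = 0, so x* = 0.706/0.00909 = 77.7.
Set dx/dt = 0 with x > 0: 0.407 - 0.0305y = 0, so y* = 0.407/0.0305 = 13.3.

x* ≈ 77.7, y* ≈ 13.3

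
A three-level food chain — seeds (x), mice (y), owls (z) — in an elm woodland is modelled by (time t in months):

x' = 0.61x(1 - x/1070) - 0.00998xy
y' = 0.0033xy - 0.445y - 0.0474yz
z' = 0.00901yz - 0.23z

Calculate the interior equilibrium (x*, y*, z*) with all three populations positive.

From dz/dt = 0: 0.00901y* = 0.23, so y* = 25.5.
From dx/dt = 0: 0.61(1 - x*/1070) = 0.00998·25.5, giving x* = 1070·(1 - 0.418) = 623.
From dy/dt = 0: 0.0033·623 - 0.445 = 0.0474z*, so z* = 1.61/0.0474 = 34.

x* ≈ 623, y* ≈ 25.5, z* ≈ 34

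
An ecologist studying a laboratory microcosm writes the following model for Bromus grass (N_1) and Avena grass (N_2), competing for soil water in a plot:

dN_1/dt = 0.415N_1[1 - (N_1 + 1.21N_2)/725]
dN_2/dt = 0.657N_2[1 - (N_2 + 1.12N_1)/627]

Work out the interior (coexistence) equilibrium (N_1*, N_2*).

N_1* ≈ 94.8, N_2* ≈ 521

Setting both brackets to zero gives the nullclines N_1 + 1.21N_2 = 725 and 1.12N_1 + N_2 = 627.
Substituting N_2 = 627 - 1.12N_1 into the first: N_1(1 - 1.21·1.12) = 725 - 1.21·627.
So N_1* = -33.7/-0.355 = 94.8, and then N_2* = 627 - 1.12·94.8 = 521.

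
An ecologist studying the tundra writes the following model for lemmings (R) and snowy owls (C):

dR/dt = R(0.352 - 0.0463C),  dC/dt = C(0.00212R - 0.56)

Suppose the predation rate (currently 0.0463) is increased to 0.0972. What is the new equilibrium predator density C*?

C* ≈ 3.62

At the interior fixed point, setting dR/dt = 0 with R > 0 fixes C* = (prey growth rate)/(RC coefficient) — independent of the other coefficients.
With the change, C* = 0.352/0.0972 = 3.62; it falls from 7.6.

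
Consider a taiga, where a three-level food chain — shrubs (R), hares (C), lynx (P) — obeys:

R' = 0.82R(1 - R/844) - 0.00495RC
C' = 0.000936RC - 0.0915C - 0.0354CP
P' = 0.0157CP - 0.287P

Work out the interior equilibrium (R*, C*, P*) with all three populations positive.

R* ≈ 751, C* ≈ 18.3, P* ≈ 17.3

From dP/dt = 0: 0.0157C* = 0.287, so C* = 18.3.
From dR/dt = 0: 0.82(1 - R*/844) = 0.00495·18.3, giving R* = 844·(1 - 0.11) = 751.
From dC/dt = 0: 0.000936·751 - 0.0915 = 0.0354P*, so P* = 0.611/0.0354 = 17.3.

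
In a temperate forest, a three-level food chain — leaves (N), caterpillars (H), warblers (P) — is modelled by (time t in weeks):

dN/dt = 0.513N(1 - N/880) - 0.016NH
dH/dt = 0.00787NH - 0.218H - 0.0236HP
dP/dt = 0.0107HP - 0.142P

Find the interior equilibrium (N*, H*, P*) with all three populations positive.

N* ≈ 516, H* ≈ 13.3, P* ≈ 163

From dP/dt = 0: 0.0107H* = 0.142, so H* = 13.3.
From dN/dt = 0: 0.513(1 - N*/880) = 0.016·13.3, giving N* = 880·(1 - 0.414) = 516.
From dH/dt = 0: 0.00787·516 - 0.218 = 0.0236P*, so P* = 3.84/0.0236 = 163.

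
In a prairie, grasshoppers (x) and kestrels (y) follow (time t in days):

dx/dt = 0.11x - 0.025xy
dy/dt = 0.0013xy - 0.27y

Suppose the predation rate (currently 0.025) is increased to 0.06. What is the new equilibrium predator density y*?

y* ≈ 1.83

At the interior fixed point, setting dx/dt = 0 with x > 0 fixes y* = (prey growth rate)/(xy coefficient) — independent of the other coefficients.
With the change, y* = 0.11/0.06 = 1.83; it falls from 4.4.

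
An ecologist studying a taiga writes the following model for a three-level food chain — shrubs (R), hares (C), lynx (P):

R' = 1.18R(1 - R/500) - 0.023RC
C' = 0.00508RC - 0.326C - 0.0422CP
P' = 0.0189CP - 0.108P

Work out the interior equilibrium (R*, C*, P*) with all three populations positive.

From dP/dt = 0: 0.0189C* = 0.108, so C* = 5.71.
From dR/dt = 0: 1.18(1 - R*/500) = 0.023·5.71, giving R* = 500·(1 - 0.111) = 444.
From dC/dt = 0: 0.00508·444 - 0.326 = 0.0422P*, so P* = 1.93/0.0422 = 45.8.

R* ≈ 444, C* ≈ 5.71, P* ≈ 45.8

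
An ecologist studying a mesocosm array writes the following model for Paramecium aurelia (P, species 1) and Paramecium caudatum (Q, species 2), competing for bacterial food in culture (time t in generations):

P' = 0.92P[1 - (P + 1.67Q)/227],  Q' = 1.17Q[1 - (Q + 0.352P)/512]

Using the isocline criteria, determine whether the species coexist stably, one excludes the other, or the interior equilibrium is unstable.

Compare the nullcline intercepts: K1/α12 = 227/1.67 = 136 < K2 = 512; K2/α21 = 512/0.352 = 1450 > K1 = 227.
Since the inequalities point opposite ways, species 2 can invade but species 1 cannot.

species 2 excludes species 1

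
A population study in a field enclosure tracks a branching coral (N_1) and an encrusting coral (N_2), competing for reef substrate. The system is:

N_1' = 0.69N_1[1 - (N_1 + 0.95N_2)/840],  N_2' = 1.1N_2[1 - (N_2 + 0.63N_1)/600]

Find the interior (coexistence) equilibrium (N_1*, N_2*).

Setting both brackets to zero gives the nullclines N_1 + 0.95N_2 = 840 and 0.63N_1 + N_2 = 600.
Substituting N_2 = 600 - 0.63N_1 into the first: N_1(1 - 0.95·0.63) = 840 - 0.95·600.
So N_1* = 270/0.402 = 672, and then N_2* = 600 - 0.63·672 = 176.

N_1* ≈ 672, N_2* ≈ 176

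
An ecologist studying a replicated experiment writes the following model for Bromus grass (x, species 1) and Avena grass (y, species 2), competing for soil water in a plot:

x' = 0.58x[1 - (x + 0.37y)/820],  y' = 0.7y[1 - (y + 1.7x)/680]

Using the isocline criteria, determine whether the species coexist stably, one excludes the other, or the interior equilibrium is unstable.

species 1 excludes species 2

Compare the nullcline intercepts: K1/α12 = 820/0.37 = 2220 > K2 = 680; K2/α21 = 680/1.7 = 400 < K1 = 820.
Since the inequalities point opposite ways, species 1 can invade but species 2 cannot.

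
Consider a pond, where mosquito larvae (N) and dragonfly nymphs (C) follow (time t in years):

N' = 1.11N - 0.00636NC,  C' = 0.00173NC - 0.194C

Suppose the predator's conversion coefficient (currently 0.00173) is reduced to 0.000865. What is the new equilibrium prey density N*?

N* ≈ 224

At the interior fixed point, setting dC/dt = 0 with C > 0 fixes N* = (predator death rate)/(NC coefficient) — independent of the other coefficients.
With the change, N* = 0.194/0.000865 = 224; it rises from 112.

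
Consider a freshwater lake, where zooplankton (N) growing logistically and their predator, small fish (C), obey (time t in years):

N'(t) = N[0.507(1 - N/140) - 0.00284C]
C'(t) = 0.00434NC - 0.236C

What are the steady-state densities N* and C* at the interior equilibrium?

N* ≈ 54.4, C* ≈ 109

From dC/dt = 0 with C > 0: 0.00434N* = 0.236, so N* = 54.4.
Substitute into dN/dt = 0: 0.507(1 - 54.4/140) = 0.00284C*.
The bracket is 0.612, giving C* = 0.31/0.00284 = 109.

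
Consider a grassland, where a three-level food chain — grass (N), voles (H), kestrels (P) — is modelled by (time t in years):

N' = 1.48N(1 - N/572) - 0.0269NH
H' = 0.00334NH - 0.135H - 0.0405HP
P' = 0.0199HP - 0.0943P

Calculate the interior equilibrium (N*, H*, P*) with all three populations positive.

From dP/dt = 0: 0.0199H* = 0.0943, so H* = 4.74.
From dN/dt = 0: 1.48(1 - N*/572) = 0.0269·4.74, giving N* = 572·(1 - 0.0861) = 523.
From dH/dt = 0: 0.00334·523 - 0.135 = 0.0405P*, so P* = 1.61/0.0405 = 39.8.

N* ≈ 523, H* ≈ 4.74, P* ≈ 39.8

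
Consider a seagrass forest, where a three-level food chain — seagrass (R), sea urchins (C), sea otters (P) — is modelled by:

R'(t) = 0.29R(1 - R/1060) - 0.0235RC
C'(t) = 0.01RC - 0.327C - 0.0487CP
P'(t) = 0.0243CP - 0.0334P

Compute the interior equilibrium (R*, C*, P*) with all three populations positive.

R* ≈ 942, C* ≈ 1.37, P* ≈ 187

From dP/dt = 0: 0.0243C* = 0.0334, so C* = 1.37.
From dR/dt = 0: 0.29(1 - R*/1060) = 0.0235·1.37, giving R* = 1060·(1 - 0.111) = 942.
From dC/dt = 0: 0.01·942 - 0.327 = 0.0487P*, so P* = 9.09/0.0487 = 187.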